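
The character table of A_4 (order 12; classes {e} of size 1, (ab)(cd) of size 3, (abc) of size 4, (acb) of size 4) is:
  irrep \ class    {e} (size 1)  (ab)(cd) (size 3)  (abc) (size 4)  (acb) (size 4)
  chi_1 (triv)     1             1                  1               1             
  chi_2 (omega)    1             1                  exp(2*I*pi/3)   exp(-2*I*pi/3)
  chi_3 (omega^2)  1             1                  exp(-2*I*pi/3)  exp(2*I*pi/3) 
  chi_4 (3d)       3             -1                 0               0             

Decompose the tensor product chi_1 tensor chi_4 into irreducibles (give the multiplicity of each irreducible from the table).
chi_1 tensor chi_4 = chi_4 (all other irreducibles have multiplicity 0).

Details: The character of a tensor product is the pointwise product (chi_1 * chi_4)(C) = chi_1(C) * chi_4(C):
  {e}: (1)*(3), (ab)(cd): (1)*(-1), (abc): (1)*(0), (acb): (1)*(0)
so (chi_1 * chi_4) takes values
  {e} -> 3, (ab)(cd) -> -1, (abc) -> 0, (acb) -> 0.
Now take the inner product of this character with each irreducible chi from the table, <chi_1*chi_4, chi> = (1/12) sum_C |C| (chi_1*chi_4)(C) conj(chi(C)):
  <chi_1*chi_4, chi_1> = (1/12)[1*(3)*conj(1) + 3*(-1)*conj(1) + 4*(0)*conj(1) + 4*(0)*conj(1)]
      = (1/12)[(3) + (-3) + (0) + (0)] = 0/12 = 0
  <chi_1*chi_4, chi_2> = (1/12)[1*(3)*conj(1) + 3*(-1)*conj(1) + 4*(0)*conj(exp(2*I*pi/3)) + 4*(0)*conj(exp(-2*I*pi/3))]
      = (1/12)[(3) + (-3) + (0) + (0)] = 0/12 = 0
  <chi_1*chi_4, chi_3> = (1/12)[1*(3)*conj(1) + 3*(-1)*conj(1) + 4*(0)*conj(exp(-2*I*pi/3)) + 4*(0)*conj(exp(2*I*pi/3))]
      = (1/12)[(3) + (-3) + (0) + (0)] = 0/12 = 0
  <chi_1*chi_4, chi_4> = (1/12)[1*(3)*conj(3) + 3*(-1)*conj(-1) + 4*(0)*conj(0) + 4*(0)*conj(0)]
      = (1/12)[(9) + (3) + (0) + (0)] = 12/12 = 1
(Exp terms are combined using exp(i*s)*conj(exp(i*t)) = exp(i*(s-t)), and sums of them are collapsed using the identity that for every m > 1 the m distinct m-th roots of unity sum to 0, e.g. 1 + exp(2*I*pi/3) + exp(-2*I*pi/3) = 0.)
Hence the multiplicities are chi_4: 1. Dimension check: dim(chi_1)*dim(chi_4) = 1*3 = 3 and sum (mult * dim) = 1*3 = 3.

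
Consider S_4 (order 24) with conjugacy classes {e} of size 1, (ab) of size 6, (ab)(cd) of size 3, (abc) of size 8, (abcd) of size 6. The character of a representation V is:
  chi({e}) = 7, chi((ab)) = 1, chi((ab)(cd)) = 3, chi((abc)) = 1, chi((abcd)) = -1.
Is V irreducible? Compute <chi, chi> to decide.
Not irreducible (reducible): <chi, chi> = 4 > 1.

Explanation: <chi, chi> = (1/|G|) sum_C |C| * |chi(C)|^2 = (1/24)[1*|7|^2 + 6*|1|^2 + 3*|3|^2 + 8*|1|^2 + 6*|-1|^2]
  = (1/24)[(49) + (6) + (27) + (8) + (6)] = 96/24 = 4.
A character is irreducible iff <chi, chi> = 1, so this representation is reducible.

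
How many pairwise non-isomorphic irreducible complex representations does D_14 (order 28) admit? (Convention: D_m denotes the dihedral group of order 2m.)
10

Details: The number of irreducible complex representations of a finite group equals its number of conjugacy classes. D_14 has 10 conjugacy classes (n/2 + 3 for n even), so D_14 (order 28) has exactly 10 irreducible complex representations.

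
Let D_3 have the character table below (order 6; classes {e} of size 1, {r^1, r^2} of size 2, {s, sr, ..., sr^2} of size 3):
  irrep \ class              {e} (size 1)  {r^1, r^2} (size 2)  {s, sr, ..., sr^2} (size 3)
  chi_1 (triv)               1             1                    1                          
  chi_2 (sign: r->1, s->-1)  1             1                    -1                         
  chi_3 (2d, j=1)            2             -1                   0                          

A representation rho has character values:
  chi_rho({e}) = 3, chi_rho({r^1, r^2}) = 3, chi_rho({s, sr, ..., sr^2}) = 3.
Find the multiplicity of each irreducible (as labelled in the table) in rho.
Multiplicities: chi_1: 3, chi_2: 0, chi_3: 0.

Justification: Use <chi_rho, chi> = (1/|G|) sum_C |C| * chi_rho(C) * conj(chi(C)) with |G| = 6 for each irreducible chi in the table:
  <chi_rho, chi_1> = (1/6)[1*(3)*conj(1) + 2*(3)*conj(1) + 3*(3)*conj(1)]
      = (1/6)[(3) + (6) + (9)] = 18/6 = 3
  <chi_rho, chi_2> = (1/6)[1*(3)*conj(1) + 2*(3)*conj(1) + 3*(3)*conj(-1)]
      = (1/6)[(3) + (6) + (-9)] = 0/6 = 0
  <chi_rho, chi_3> = (1/6)[1*(3)*conj(2) + 2*(3)*conj(-1) + 3*(3)*conj(0)]
      = (1/6)[(6) + (-6) + (0)] = 0/6 = 0
Dimension check: dim(rho) = sum (mult * dim) = 3*1 + 0*1 + 0*2 = 3 = chi_rho(e) = 3.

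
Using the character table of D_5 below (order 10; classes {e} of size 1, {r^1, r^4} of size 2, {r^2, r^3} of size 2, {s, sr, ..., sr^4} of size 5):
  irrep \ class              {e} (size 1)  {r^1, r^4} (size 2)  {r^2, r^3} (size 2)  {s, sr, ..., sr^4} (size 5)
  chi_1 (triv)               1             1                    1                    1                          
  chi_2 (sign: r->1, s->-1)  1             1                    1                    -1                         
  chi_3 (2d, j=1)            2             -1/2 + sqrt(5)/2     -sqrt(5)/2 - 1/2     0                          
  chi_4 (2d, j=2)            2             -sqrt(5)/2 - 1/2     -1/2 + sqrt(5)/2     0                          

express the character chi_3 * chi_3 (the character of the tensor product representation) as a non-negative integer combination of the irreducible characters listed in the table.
chi_3 tensor chi_3 = chi_1 + chi_2 + chi_4 (all other irreducibles have multiplicity 0).

The character of a tensor product is the pointwise product (chi_3 * chi_3)(C) = chi_3(C) * chi_3(C):
  {e}: (2)*(2), {r^1, r^4}: (-1/2 + sqrt(5)/2)*(-1/2 + sqrt(5)/2), {r^2, r^3}: (-sqrt(5)/2 - 1/2)*(-sqrt(5)/2 - 1/2), {s, sr, ..., sr^4}: (0)*(0)
so (chi_3 * chi_3) takes values
  {e} -> 4, {r^1, r^4} -> 3/2 - sqrt(5)/2, {r^2, r^3} -> sqrt(5)/2 + 3/2, {s, sr, ..., sr^4} -> 0.
Now take the inner product of this character with each irreducible chi from the table, <chi_3*chi_3, chi> = (1/10) sum_C |C| (chi_3*chi_3)(C) conj(chi(C)):
  <chi_3*chi_3, chi_1> = (1/10)[1*(4)*conj(1) + 2*(3/2 - sqrt(5)/2)*conj(1) + 2*(sqrt(5)/2 + 3/2)*conj(1) + 5*(0)*conj(1)]
      = (1/10)[(4) + (3 - sqrt(5)) + (sqrt(5) + 3) + (0)] = 10/10 = 1
  <chi_3*chi_3, chi_2> = (1/10)[1*(4)*conj(1) + 2*(3/2 - sqrt(5)/2)*conj(1) + 2*(sqrt(5)/2 + 3/2)*conj(1) + 5*(0)*conj(-1)]
      = (1/10)[(4) + (3 - sqrt(5)) + (sqrt(5) + 3) + (0)] = 10/10 = 1
  <chi_3*chi_3, chi_3> = (1/10)[1*(4)*conj(2) + 2*(3/2 - sqrt(5)/2)*conj(-1/2 + sqrt(5)/2) + 2*(sqrt(5)/2 + 3/2)*conj(-sqrt(5)/2 - 1/2) + 5*(0)*conj(0)]
      = (1/10)[(8) + (-4 + 2*sqrt(5)) + (-2*sqrt(5) - 4) + (0)] = 0/10 = 0
  <chi_3*chi_3, chi_4> = (1/10)[1*(4)*conj(2) + 2*(3/2 - sqrt(5)/2)*conj(-sqrt(5)/2 - 1/2) + 2*(sqrt(5)/2 + 3/2)*conj(-1/2 + sqrt(5)/2) + 5*(0)*conj(0)]
      = (1/10)[(8) + (1 - sqrt(5)) + (1 + sqrt(5)) + (0)] = 10/10 = 1
Hence the multiplicities are chi_1: 1, chi_2: 1, chi_4: 1. Dimension check: dim(chi_3)*dim(chi_3) = 2*2 = 4 and sum (mult * dim) = 1*1 + 1*1 + 1*2 = 4.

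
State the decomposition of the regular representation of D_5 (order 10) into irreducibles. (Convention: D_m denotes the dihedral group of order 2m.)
Each irreducible V_i of dimension d_i appears with multiplicity d_i, i.e. rho_reg = (direct sum over all irreducibles V_i) d_i V_i. The irreducible dimensions for D_5 are 1, 1, 2, 2: 2 irreducibles of dimension 1, each with multiplicity 1; 2 irreducibles of dimension 2, each with multiplicity 2. Total dimension 2*1*1 + 2*2*2 = 10 = |G|.

Argument: General theorem: in the regular representation of a finite group G, each irreducible appears with multiplicity equal to its dimension. Check: dim(rho_reg) = sum d_i^2 = 1 + 1 + 4 + 4 = 10 = |G|.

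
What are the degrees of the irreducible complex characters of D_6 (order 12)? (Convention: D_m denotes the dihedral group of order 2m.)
Dimensions: 1, 1, 1, 1, 2, 2

There are 6 irreducibles (= number of conjugacy classes). Their dimensions d_i satisfy sum d_i^2 = |G| = 12: 1 + 1 + 1 + 1 + 4 + 4 = 12.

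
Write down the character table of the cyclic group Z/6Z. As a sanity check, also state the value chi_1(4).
Character table of Z/6Z (irreps indexed chi_0,...,chi_5 with chi_k(m) = zeta_6^(k*m), zeta_6 = exp(2*pi*i/6)):
  irrep \ class  {0} (size 1)  {1} (size 1)    {2} (size 1)    {3} (size 1)  {4} (size 1)    {5} (size 1)  
  chi_0          1             1               1               1             1               1             
  chi_1          1             exp(I*pi/3)     exp(2*I*pi/3)   -1            exp(-2*I*pi/3)  exp(-I*pi/3)  
  chi_2          1             exp(2*I*pi/3)   exp(-2*I*pi/3)  1             exp(2*I*pi/3)   exp(-2*I*pi/3)
  chi_3          1             -1              1               -1            1               -1            
  chi_4          1             exp(-2*I*pi/3)  exp(2*I*pi/3)   1             exp(-2*I*pi/3)  exp(2*I*pi/3) 
  chi_5          1             exp(-I*pi/3)    exp(-2*I*pi/3)  -1            exp(2*I*pi/3)   exp(I*pi/3)   

Spot check: chi_1(4) = zeta_6^(1*4) = zeta_6^4 = exp(-2*I*pi/3).

Why: Z/6Z is abelian, so all 6 irreducible complex representations are 1-dimensional. They are given by chi_k(m) = zeta_6^(k*m) for k = 0,...,5. Row orthogonality: sum_m chi_k(m) conj(chi_l(m)) = 6 * [k = l].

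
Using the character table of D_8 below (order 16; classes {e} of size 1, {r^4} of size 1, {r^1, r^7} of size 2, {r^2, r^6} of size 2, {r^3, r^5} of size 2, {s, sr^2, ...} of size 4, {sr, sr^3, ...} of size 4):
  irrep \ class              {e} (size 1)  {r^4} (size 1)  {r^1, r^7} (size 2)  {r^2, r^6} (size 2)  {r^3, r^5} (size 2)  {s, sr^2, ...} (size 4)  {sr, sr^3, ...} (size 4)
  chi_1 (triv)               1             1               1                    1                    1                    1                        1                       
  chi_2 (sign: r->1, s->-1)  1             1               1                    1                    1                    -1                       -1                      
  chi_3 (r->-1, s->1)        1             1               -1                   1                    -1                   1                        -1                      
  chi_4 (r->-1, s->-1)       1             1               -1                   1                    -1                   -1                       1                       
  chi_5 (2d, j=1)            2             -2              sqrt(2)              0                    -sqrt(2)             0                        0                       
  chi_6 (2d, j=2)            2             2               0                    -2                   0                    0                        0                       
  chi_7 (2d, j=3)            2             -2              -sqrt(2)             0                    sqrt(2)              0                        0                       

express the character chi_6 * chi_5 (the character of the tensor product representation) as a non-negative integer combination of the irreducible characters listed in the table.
chi_6 tensor chi_5 = chi_5 + chi_7 (all other irreducibles have multiplicity 0).

Justification: The character of a tensor product is the pointwise product (chi_6 * chi_5)(C) = chi_6(C) * chi_5(C):
  {e}: (2)*(2), {r^4}: (2)*(-2), {r^1, r^7}: (0)*(sqrt(2)), {r^2, r^6}: (-2)*(0), {r^3, r^5}: (0)*(-sqrt(2)), {s, sr^2, ...}: (0)*(0), {sr, sr^3, ...}: (0)*(0)
so (chi_6 * chi_5) takes values
  {e} -> 4, {r^4} -> -4, {r^1, r^7} -> 0, {r^2, r^6} -> 0, {r^3, r^5} -> 0, {s, sr^2, ...} -> 0, {sr, sr^3, ...} -> 0.
Now take the inner product of this character with each irreducible chi from the table, <chi_6*chi_5, chi> = (1/16) sum_C |C| (chi_6*chi_5)(C) conj(chi(C)):
  <chi_6*chi_5, chi_1> = (1/16)[1*(4)*conj(1) + 1*(-4)*conj(1) + 2*(0)*conj(1) + 2*(0)*conj(1) + 2*(0)*conj(1) + 4*(0)*conj(1) + 4*(0)*conj(1)]
      = (1/16)[(4) + (-4) + (0) + (0) + (0) + (0) + (0)] = 0/16 = 0
  <chi_6*chi_5, chi_2> = (1/16)[1*(4)*conj(1) + 1*(-4)*conj(1) + 2*(0)*conj(1) + 2*(0)*conj(1) + 2*(0)*conj(1) + 4*(0)*conj(-1) + 4*(0)*conj(-1)]
      = (1/16)[(4) + (-4) + (0) + (0) + (0) + (0) + (0)] = 0/16 = 0
  <chi_6*chi_5, chi_3> = (1/16)[1*(4)*conj(1) + 1*(-4)*conj(1) + 2*(0)*conj(-1) + 2*(0)*conj(1) + 2*(0)*conj(-1) + 4*(0)*conj(1) + 4*(0)*conj(-1)]
      = (1/16)[(4) + (-4) + (0) + (0) + (0) + (0) + (0)] = 0/16 = 0
  <chi_6*chi_5, chi_4> = (1/16)[1*(4)*conj(1) + 1*(-4)*conj(1) + 2*(0)*conj(-1) + 2*(0)*conj(1) + 2*(0)*conj(-1) + 4*(0)*conj(-1) + 4*(0)*conj(1)]
      = (1/16)[(4) + (-4) + (0) + (0) + (0) + (0) + (0)] = 0/16 = 0
  <chi_6*chi_5, chi_5> = (1/16)[1*(4)*conj(2) + 1*(-4)*conj(-2) + 2*(0)*conj(sqrt(2)) + 2*(0)*conj(0) + 2*(0)*conj(-sqrt(2)) + 4*(0)*conj(0) + 4*(0)*conj(0)]
      = (1/16)[(8) + (8) + (0) + (0) + (0) + (0) + (0)] = 16/16 = 1
  <chi_6*chi_5, chi_6> = (1/16)[1*(4)*conj(2) + 1*(-4)*conj(2) + 2*(0)*conj(0) + 2*(0)*conj(-2) + 2*(0)*conj(0) + 4*(0)*conj(0) + 4*(0)*conj(0)]
      = (1/16)[(8) + (-8) + (0) + (0) + (0) + (0) + (0)] = 0/16 = 0
  <chi_6*chi_5, chi_7> = (1/16)[1*(4)*conj(2) + 1*(-4)*conj(-2) + 2*(0)*conj(-sqrt(2)) + 2*(0)*conj(0) + 2*(0)*conj(sqrt(2)) + 4*(0)*conj(0) + 4*(0)*conj(0)]
      = (1/16)[(8) + (8) + (0) + (0) + (0) + (0) + (0)] = 16/16 = 1
Hence the multiplicities are chi_5: 1, chi_7: 1. Dimension check: dim(chi_6)*dim(chi_5) = 2*2 = 4 and sum (mult * dim) = 1*2 + 1*2 = 4.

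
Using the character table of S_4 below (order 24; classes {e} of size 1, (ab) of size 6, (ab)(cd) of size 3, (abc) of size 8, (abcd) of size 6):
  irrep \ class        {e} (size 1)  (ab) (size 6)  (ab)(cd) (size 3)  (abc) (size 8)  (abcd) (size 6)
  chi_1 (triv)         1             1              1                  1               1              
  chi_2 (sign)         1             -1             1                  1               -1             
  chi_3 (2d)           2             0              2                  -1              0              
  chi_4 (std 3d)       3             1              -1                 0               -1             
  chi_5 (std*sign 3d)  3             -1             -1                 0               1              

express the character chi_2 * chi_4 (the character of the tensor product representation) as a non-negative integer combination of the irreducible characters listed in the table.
chi_2 tensor chi_4 = chi_5 (all other irreducibles have multiplicity 0).

Derivation: The character of a tensor product is the pointwise product (chi_2 * chi_4)(C) = chi_2(C) * chi_4(C):
  {e}: (1)*(3), (ab): (-1)*(1), (ab)(cd): (1)*(-1), (abc): (1)*(0), (abcd): (-1)*(-1)
so (chi_2 * chi_4) takes values
  {e} -> 3, (ab) -> -1, (ab)(cd) -> -1, (abc) -> 0, (abcd) -> 1.
Now take the inner product of this character with each irreducible chi from the table, <chi_2*chi_4, chi> = (1/24) sum_C |C| (chi_2*chi_4)(C) conj(chi(C)):
  <chi_2*chi_4, chi_1> = (1/24)[1*(3)*conj(1) + 6*(-1)*conj(1) + 3*(-1)*conj(1) + 8*(0)*conj(1) + 6*(1)*conj(1)]
      = (1/24)[(3) + (-6) + (-3) + (0) + (6)] = 0/24 = 0
  <chi_2*chi_4, chi_2> = (1/24)[1*(3)*conj(1) + 6*(-1)*conj(-1) + 3*(-1)*conj(1) + 8*(0)*conj(1) + 6*(1)*conj(-1)]
      = (1/24)[(3) + (6) + (-3) + (0) + (-6)] = 0/24 = 0
  <chi_2*chi_4, chi_3> = (1/24)[1*(3)*conj(2) + 6*(-1)*conj(0) + 3*(-1)*conj(2) + 8*(0)*conj(-1) + 6*(1)*conj(0)]
      = (1/24)[(6) + (0) + (-6) + (0) + (0)] = 0/24 = 0
  <chi_2*chi_4, chi_4> = (1/24)[1*(3)*conj(3) + 6*(-1)*conj(1) + 3*(-1)*conj(-1) + 8*(0)*conj(0) + 6*(1)*conj(-1)]
      = (1/24)[(9) + (-6) + (3) + (0) + (-6)] = 0/24 = 0
  <chi_2*chi_4, chi_5> = (1/24)[1*(3)*conj(3) + 6*(-1)*conj(-1) + 3*(-1)*conj(-1) + 8*(0)*conj(0) + 6*(1)*conj(1)]
      = (1/24)[(9) + (6) + (3) + (0) + (6)] = 24/24 = 1
Hence the multiplicities are chi_5: 1. Dimension check: dim(chi_2)*dim(chi_4) = 1*3 = 3 and sum (mult * dim) = 1*3 = 3.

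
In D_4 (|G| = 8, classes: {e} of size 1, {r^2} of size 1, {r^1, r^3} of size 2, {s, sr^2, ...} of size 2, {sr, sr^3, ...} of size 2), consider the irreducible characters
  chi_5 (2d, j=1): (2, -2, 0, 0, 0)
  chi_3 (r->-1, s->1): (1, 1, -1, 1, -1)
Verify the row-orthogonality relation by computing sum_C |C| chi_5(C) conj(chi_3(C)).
Sum = 0; so <chi_5, chi_3> = 0 (distinct irreducibles are orthogonal).

Argument: Compute term by term over conjugacy classes (|C| * chi_5(C) * conj(chi_3(C))):
  1*(2)*conj(1) + 1*(-2)*conj(1) + 2*(0)*conj(-1) + 2*(0)*conj(1) + 2*(0)*conj(-1)
  = (2) + (-2) + (0) + (0) + (0)
  = 0.
Dividing by |G| = 8 gives 0/8 = 0, matching the row-orthogonality relation <chi_5, chi_3> = [chi_5 = chi_3].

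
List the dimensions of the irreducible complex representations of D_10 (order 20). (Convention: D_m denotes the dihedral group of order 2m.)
Dimensions: 1, 1, 1, 1, 2, 2, 2, 2

Justification: There are 8 irreducibles (= number of conjugacy classes). Their dimensions d_i satisfy sum d_i^2 = |G| = 20: 1 + 1 + 1 + 1 + 4 + 4 + 4 + 4 = 20.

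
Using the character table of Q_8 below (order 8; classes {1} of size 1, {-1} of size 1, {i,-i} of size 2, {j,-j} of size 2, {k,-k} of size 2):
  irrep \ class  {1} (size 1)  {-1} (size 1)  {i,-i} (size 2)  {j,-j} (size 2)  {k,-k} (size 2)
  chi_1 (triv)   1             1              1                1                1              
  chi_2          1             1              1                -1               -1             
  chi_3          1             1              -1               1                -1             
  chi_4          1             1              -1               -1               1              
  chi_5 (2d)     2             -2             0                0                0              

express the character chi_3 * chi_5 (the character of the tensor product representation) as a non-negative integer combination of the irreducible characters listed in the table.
chi_3 tensor chi_5 = chi_5 (all other irreducibles have multiplicity 0).

Justification: The character of a tensor product is the pointwise product (chi_3 * chi_5)(C) = chi_3(C) * chi_5(C):
  {1}: (1)*(2), {-1}: (1)*(-2), {i,-i}: (-1)*(0), {j,-j}: (1)*(0), {k,-k}: (-1)*(0)
so (chi_3 * chi_5) takes values
  {1} -> 2, {-1} -> -2, {i,-i} -> 0, {j,-j} -> 0, {k,-k} -> 0.
Now take the inner product of this character with each irreducible chi from the table, <chi_3*chi_5, chi> = (1/8) sum_C |C| (chi_3*chi_5)(C) conj(chi(C)):
  <chi_3*chi_5, chi_1> = (1/8)[1*(2)*conj(1) + 1*(-2)*conj(1) + 2*(0)*conj(1) + 2*(0)*conj(1) + 2*(0)*conj(1)]
      = (1/8)[(2) + (-2) + (0) + (0) + (0)] = 0/8 = 0
  <chi_3*chi_5, chi_2> = (1/8)[1*(2)*conj(1) + 1*(-2)*conj(1) + 2*(0)*conj(1) + 2*(0)*conj(-1) + 2*(0)*conj(-1)]
      = (1/8)[(2) + (-2) + (0) + (0) + (0)] = 0/8 = 0
  <chi_3*chi_5, chi_3> = (1/8)[1*(2)*conj(1) + 1*(-2)*conj(1) + 2*(0)*conj(-1) + 2*(0)*conj(1) + 2*(0)*conj(-1)]
      = (1/8)[(2) + (-2) + (0) + (0) + (0)] = 0/8 = 0
  <chi_3*chi_5, chi_4> = (1/8)[1*(2)*conj(1) + 1*(-2)*conj(1) + 2*(0)*conj(-1) + 2*(0)*conj(-1) + 2*(0)*conj(1)]
      = (1/8)[(2) + (-2) + (0) + (0) + (0)] = 0/8 = 0
  <chi_3*chi_5, chi_5> = (1/8)[1*(2)*conj(2) + 1*(-2)*conj(-2) + 2*(0)*conj(0) + 2*(0)*conj(0) + 2*(0)*conj(0)]
      = (1/8)[(4) + (4) + (0) + (0) + (0)] = 8/8 = 1
Hence the multiplicities are chi_5: 1. Dimension check: dim(chi_3)*dim(chi_5) = 1*2 = 2 and sum (mult * dim) = 1*2 = 2.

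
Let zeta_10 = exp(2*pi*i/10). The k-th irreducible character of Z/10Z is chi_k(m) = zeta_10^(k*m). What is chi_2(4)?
chi_2(4) = zeta_10^8 = exp(-2*I*pi/5)

Argument: chi_2(4) = zeta_10^(2*4) = zeta_10^8. Since zeta_10^10 = 1, this equals zeta_10^8 = exp(2*pi*i*8/10) = exp(-2*I*pi/5).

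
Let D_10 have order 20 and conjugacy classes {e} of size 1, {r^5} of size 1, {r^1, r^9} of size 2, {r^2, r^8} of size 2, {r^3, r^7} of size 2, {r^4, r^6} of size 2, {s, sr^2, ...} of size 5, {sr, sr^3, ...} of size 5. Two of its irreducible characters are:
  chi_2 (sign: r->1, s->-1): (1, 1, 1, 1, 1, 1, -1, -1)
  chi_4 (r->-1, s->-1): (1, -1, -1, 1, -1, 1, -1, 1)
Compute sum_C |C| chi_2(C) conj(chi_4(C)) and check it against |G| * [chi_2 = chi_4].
Sum = 0; so <chi_2, chi_4> = 0 (distinct irreducibles are orthogonal).

Explanation: Compute term by term over conjugacy classes (|C| * chi_2(C) * conj(chi_4(C))):
  1*(1)*conj(1) + 1*(1)*conj(-1) + 2*(1)*conj(-1) + 2*(1)*conj(1) + 2*(1)*conj(-1) + 2*(1)*conj(1) + 5*(-1)*conj(-1) + 5*(-1)*conj(1)
  = (1) + (-1) + (-2) + (2) + (-2) + (2) + (5) + (-5)
  = 0.
Dividing by |G| = 20 gives 0/20 = 0, matching the row-orthogonality relation <chi_2, chi_4> = [chi_2 = chi_4].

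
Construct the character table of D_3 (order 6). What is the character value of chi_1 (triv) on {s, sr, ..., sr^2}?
Conjugacy classes: {e} of size 1, {r^1, r^2} of size 2, {s, sr, ..., sr^2} of size 3.
Character table:
  irrep \ class              {e} (size 1)  {r^1, r^2} (size 2)  {s, sr, ..., sr^2} (size 3)
  chi_1 (triv)               1             1                    1                          
  chi_2 (sign: r->1, s->-1)  1             1                    -1                         
  chi_3 (2d, j=1)            2             -1                   0                          

Spot check: chi_1 (triv) on {s, sr, ..., sr^2} = 1.

D_3 has order 2*3 = 6 with 3 conjugacy classes, hence 3 irreducibles. Sum of squared dims 1 + 1 + 4 = 6 = |G|. Linear characters come from the abelianisation; the 2-dimensional irreps have character r^k -> 2*cos(2*pi*j*k/3), reflections -> 0.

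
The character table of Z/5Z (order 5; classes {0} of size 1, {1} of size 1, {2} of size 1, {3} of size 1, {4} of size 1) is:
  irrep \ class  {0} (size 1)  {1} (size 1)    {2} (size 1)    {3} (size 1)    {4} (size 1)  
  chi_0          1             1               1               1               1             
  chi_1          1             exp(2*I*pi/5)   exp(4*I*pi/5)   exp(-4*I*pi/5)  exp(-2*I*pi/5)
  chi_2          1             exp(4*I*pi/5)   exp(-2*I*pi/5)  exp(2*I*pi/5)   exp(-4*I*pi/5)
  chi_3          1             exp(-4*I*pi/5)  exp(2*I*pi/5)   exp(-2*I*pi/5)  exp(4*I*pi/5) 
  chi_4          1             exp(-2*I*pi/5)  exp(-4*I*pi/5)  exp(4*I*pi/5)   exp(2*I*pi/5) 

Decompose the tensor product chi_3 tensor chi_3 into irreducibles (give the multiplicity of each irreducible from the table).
chi_3 tensor chi_3 = chi_1 (all other irreducibles have multiplicity 0).

Working: The character of a tensor product is the pointwise product (chi_3 * chi_3)(C) = chi_3(C) * chi_3(C):
  {0}: (1)*(1), {1}: (exp(-4*I*pi/5))*(exp(-4*I*pi/5)), {2}: (exp(2*I*pi/5))*(exp(2*I*pi/5)), {3}: (exp(-2*I*pi/5))*(exp(-2*I*pi/5)), {4}: (exp(4*I*pi/5))*(exp(4*I*pi/5))
so (chi_3 * chi_3) takes values
  {0} -> 1, {1} -> exp(2*I*pi/5), {2} -> exp(4*I*pi/5), {3} -> exp(-4*I*pi/5), {4} -> exp(-2*I*pi/5).
Now take the inner product of this character with each irreducible chi from the table, <chi_3*chi_3, chi> = (1/5) sum_C |C| (chi_3*chi_3)(C) conj(chi(C)):
  <chi_3*chi_3, chi_0> = (1/5)[1*(1)*conj(1) + 1*(exp(2*I*pi/5))*conj(1) + 1*(exp(4*I*pi/5))*conj(1) + 1*(exp(-4*I*pi/5))*conj(1) + 1*(exp(-2*I*pi/5))*conj(1)]
      = (1/5)[(1) + (exp(2*I*pi/5)) + (exp(4*I*pi/5)) + (exp(-4*I*pi/5)) + (exp(-2*I*pi/5))] = 0/5 = 0
  <chi_3*chi_3, chi_1> = (1/5)[1*(1)*conj(1) + 1*(exp(2*I*pi/5))*conj(exp(2*I*pi/5)) + 1*(exp(4*I*pi/5))*conj(exp(4*I*pi/5)) + 1*(exp(-4*I*pi/5))*conj(exp(-4*I*pi/5)) + 1*(exp(-2*I*pi/5))*conj(exp(-2*I*pi/5))]
      = (1/5)[(1) + (1) + (1) + (1) + (1)] = 5/5 = 1
  <chi_3*chi_3, chi_2> = (1/5)[1*(1)*conj(1) + 1*(exp(2*I*pi/5))*conj(exp(4*I*pi/5)) + 1*(exp(4*I*pi/5))*conj(exp(-2*I*pi/5)) + 1*(exp(-4*I*pi/5))*conj(exp(2*I*pi/5)) + 1*(exp(-2*I*pi/5))*conj(exp(-4*I*pi/5))]
      = (1/5)[(1) + (exp(-2*I*pi/5)) + (exp(-4*I*pi/5)) + (exp(4*I*pi/5)) + (exp(2*I*pi/5))] = 0/5 = 0
  <chi_3*chi_3, chi_3> = (1/5)[1*(1)*conj(1) + 1*(exp(2*I*pi/5))*conj(exp(-4*I*pi/5)) + 1*(exp(4*I*pi/5))*conj(exp(2*I*pi/5)) + 1*(exp(-4*I*pi/5))*conj(exp(-2*I*pi/5)) + 1*(exp(-2*I*pi/5))*conj(exp(4*I*pi/5))]
      = (1/5)[(1) + (exp(-4*I*pi/5)) + (exp(2*I*pi/5)) + (exp(-2*I*pi/5)) + (exp(4*I*pi/5))] = 0/5 = 0
  <chi_3*chi_3, chi_4> = (1/5)[1*(1)*conj(1) + 1*(exp(2*I*pi/5))*conj(exp(-2*I*pi/5)) + 1*(exp(4*I*pi/5))*conj(exp(-4*I*pi/5)) + 1*(exp(-4*I*pi/5))*conj(exp(4*I*pi/5)) + 1*(exp(-2*I*pi/5))*conj(exp(2*I*pi/5))]
      = (1/5)[(1) + (exp(4*I*pi/5)) + (exp(-2*I*pi/5)) + (exp(2*I*pi/5)) + (exp(-4*I*pi/5))] = 0/5 = 0
(Exp terms are combined using exp(i*s)*conj(exp(i*t)) = exp(i*(s-t)), and sums of them are collapsed using the identity that for every m > 1 the m distinct m-th roots of unity sum to 0, e.g. 1 + exp(2*I*pi/3) + exp(-2*I*pi/3) = 0.)
Hence the multiplicities are chi_1: 1. Dimension check: dim(chi_3)*dim(chi_3) = 1*1 = 1 and sum (mult * dim) = 1*1 = 1.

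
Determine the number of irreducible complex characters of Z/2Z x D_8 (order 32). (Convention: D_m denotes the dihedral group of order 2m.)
14

Argument: The number of irreducible complex representations of a finite group equals its number of conjugacy classes. For a direct product, #classes(G x H) = #classes(G) * #classes(H). Z/2Z has 2 classes (abelian), D_8 has 7 classes, so 2 * 7 = 14, so Z/2Z x D_8 (order 32) has exactly 14 irreducible complex representations.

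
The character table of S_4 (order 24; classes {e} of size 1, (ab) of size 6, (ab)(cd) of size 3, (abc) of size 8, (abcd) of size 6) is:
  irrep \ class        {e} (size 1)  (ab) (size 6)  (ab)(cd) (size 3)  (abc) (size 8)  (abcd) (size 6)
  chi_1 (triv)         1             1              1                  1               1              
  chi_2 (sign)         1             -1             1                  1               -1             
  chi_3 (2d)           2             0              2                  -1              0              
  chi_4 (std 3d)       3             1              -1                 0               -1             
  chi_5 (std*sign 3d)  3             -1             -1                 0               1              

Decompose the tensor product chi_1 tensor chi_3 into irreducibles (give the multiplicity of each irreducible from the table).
chi_1 tensor chi_3 = chi_3 (all other irreducibles have multiplicity 0).

Argument: The character of a tensor product is the pointwise product (chi_1 * chi_3)(C) = chi_1(C) * chi_3(C):
  {e}: (1)*(2), (ab): (1)*(0), (ab)(cd): (1)*(2), (abc): (1)*(-1), (abcd): (1)*(0)
so (chi_1 * chi_3) takes values
  {e} -> 2, (ab) -> 0, (ab)(cd) -> 2, (abc) -> -1, (abcd) -> 0.
Now take the inner product of this character with each irreducible chi from the table, <chi_1*chi_3, chi> = (1/24) sum_C |C| (chi_1*chi_3)(C) conj(chi(C)):
  <chi_1*chi_3, chi_1> = (1/24)[1*(2)*conj(1) + 6*(0)*conj(1) + 3*(2)*conj(1) + 8*(-1)*conj(1) + 6*(0)*conj(1)]
      = (1/24)[(2) + (0) + (6) + (-8) + (0)] = 0/24 = 0
  <chi_1*chi_3, chi_2> = (1/24)[1*(2)*conj(1) + 6*(0)*conj(-1) + 3*(2)*conj(1) + 8*(-1)*conj(1) + 6*(0)*conj(-1)]
      = (1/24)[(2) + (0) + (6) + (-8) + (0)] = 0/24 = 0
  <chi_1*chi_3, chi_3> = (1/24)[1*(2)*conj(2) + 6*(0)*conj(0) + 3*(2)*conj(2) + 8*(-1)*conj(-1) + 6*(0)*conj(0)]
      = (1/24)[(4) + (0) + (12) + (8) + (0)] = 24/24 = 1
  <chi_1*chi_3, chi_4> = (1/24)[1*(2)*conj(3) + 6*(0)*conj(1) + 3*(2)*conj(-1) + 8*(-1)*conj(0) + 6*(0)*conj(-1)]
      = (1/24)[(6) + (0) + (-6) + (0) + (0)] = 0/24 = 0
  <chi_1*chi_3, chi_5> = (1/24)[1*(2)*conj(3) + 6*(0)*conj(-1) + 3*(2)*conj(-1) + 8*(-1)*conj(0) + 6*(0)*conj(1)]
      = (1/24)[(6) + (0) + (-6) + (0) + (0)] = 0/24 = 0
Hence the multiplicities are chi_3: 1. Dimension check: dim(chi_1)*dim(chi_3) = 1*2 = 2 and sum (mult * dim) = 1*2 = 2.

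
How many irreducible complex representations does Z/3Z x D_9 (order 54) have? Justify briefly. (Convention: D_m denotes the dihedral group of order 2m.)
18

Proof sketch: The number of irreducible complex representations of a finite group equals its number of conjugacy classes. For a direct product, #classes(G x H) = #classes(G) * #classes(H). Z/3Z has 3 classes (abelian), D_9 has 6 classes, so 3 * 6 = 18, so Z/3Z x D_9 (order 54) has exactly 18 irreducible complex representations.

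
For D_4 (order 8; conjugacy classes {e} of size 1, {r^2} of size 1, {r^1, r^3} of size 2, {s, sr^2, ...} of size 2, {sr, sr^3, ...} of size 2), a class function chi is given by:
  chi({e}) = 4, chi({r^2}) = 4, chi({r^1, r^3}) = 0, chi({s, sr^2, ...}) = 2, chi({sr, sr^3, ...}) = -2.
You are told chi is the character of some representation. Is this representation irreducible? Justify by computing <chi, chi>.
Not irreducible (reducible): <chi, chi> = 6 > 1.

Solution. <chi, chi> = (1/|G|) sum_C |C| * |chi(C)|^2 = (1/8)[1*|4|^2 + 1*|4|^2 + 2*|0|^2 + 2*|2|^2 + 2*|-2|^2]
  = (1/8)[(16) + (16) + (0) + (8) + (8)] = 48/8 = 6.
A character is irreducible iff <chi, chi> = 1, so this representation is reducible.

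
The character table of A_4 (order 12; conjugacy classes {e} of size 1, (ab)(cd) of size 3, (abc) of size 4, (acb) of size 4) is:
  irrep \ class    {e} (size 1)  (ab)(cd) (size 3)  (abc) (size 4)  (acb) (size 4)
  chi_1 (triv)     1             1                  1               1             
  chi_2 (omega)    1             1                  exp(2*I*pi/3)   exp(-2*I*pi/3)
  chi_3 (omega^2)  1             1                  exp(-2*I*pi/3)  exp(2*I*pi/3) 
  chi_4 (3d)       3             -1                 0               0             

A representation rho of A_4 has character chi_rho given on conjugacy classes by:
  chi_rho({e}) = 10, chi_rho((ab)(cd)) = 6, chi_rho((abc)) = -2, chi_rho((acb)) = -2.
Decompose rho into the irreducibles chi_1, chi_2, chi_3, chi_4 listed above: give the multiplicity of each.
Multiplicities: chi_1: 1, chi_2: 3, chi_3: 3, chi_4: 1.

Reasoning: Use <chi_rho, chi> = (1/|G|) sum_C |C| * chi_rho(C) * conj(chi(C)) with |G| = 12 for each irreducible chi in the table:
  <chi_rho, chi_1> = (1/12)[1*(10)*conj(1) + 3*(6)*conj(1) + 4*(-2)*conj(1) + 4*(-2)*conj(1)]
      = (1/12)[(10) + (18) + (-8) + (-8)] = 12/12 = 1
  <chi_rho, chi_2> = (1/12)[1*(10)*conj(1) + 3*(6)*conj(1) + 4*(-2)*conj(exp(2*I*pi/3)) + 4*(-2)*conj(exp(-2*I*pi/3))]
      = (1/12)[(10) + (18) + (12 + 4*exp(-2*I*pi/3) + 12*exp(2*I*pi/3)) + (12 + 12*exp(-2*I*pi/3) + 4*exp(2*I*pi/3))] = 36/12 = 3
  <chi_rho, chi_3> = (1/12)[1*(10)*conj(1) + 3*(6)*conj(1) + 4*(-2)*conj(exp(-2*I*pi/3)) + 4*(-2)*conj(exp(2*I*pi/3))]
      = (1/12)[(10) + (18) + (12 + 12*exp(-2*I*pi/3) + 4*exp(2*I*pi/3)) + (12 + 4*exp(-2*I*pi/3) + 12*exp(2*I*pi/3))] = 36/12 = 3
  <chi_rho, chi_4> = (1/12)[1*(10)*conj(3) + 3*(6)*conj(-1) + 4*(-2)*conj(0) + 4*(-2)*conj(0)]
      = (1/12)[(30) + (-18) + (0) + (0)] = 12/12 = 1
(Exp terms are combined using exp(i*s)*conj(exp(i*t)) = exp(i*(s-t)), and sums of them are collapsed using the identity that for every m > 1 the m distinct m-th roots of unity sum to 0, e.g. 1 + exp(2*I*pi/3) + exp(-2*I*pi/3) = 0.)
Dimension check: dim(rho) = sum (mult * dim) = 1*1 + 3*1 + 3*1 + 1*3 = 10 = chi_rho(e) = 10.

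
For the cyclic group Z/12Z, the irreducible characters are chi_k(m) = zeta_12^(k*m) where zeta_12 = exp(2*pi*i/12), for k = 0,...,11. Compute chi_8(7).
chi_8(7) = zeta_12^56 = exp(-2*I*pi/3)

chi_8(7) = zeta_12^(8*7) = zeta_12^56. Since zeta_12^12 = 1, this equals zeta_12^8 = exp(2*pi*i*8/12) = exp(-2*I*pi/3).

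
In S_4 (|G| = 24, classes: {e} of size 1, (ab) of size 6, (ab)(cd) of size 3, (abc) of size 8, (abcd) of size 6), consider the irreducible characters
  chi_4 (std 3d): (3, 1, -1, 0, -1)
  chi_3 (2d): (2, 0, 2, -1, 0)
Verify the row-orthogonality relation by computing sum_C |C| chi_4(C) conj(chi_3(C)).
Sum = 0; so <chi_4, chi_3> = 0 (distinct irreducibles are orthogonal).

Details: Compute term by term over conjugacy classes (|C| * chi_4(C) * conj(chi_3(C))):
  1*(3)*conj(2) + 6*(1)*conj(0) + 3*(-1)*conj(2) + 8*(0)*conj(-1) + 6*(-1)*conj(0)
  = (6) + (0) + (-6) + (0) + (0)
  = 0.
Dividing by |G| = 24 gives 0/24 = 0, matching the row-orthogonality relation <chi_4, chi_3> = [chi_4 = chi_3].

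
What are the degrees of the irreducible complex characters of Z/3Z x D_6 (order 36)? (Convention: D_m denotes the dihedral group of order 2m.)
Dimensions: 1, 1, 1, 1, 1, 1, 1, 1, 1, 1, 1, 1, 2, 2, 2, 2, 2, 2

Details: There are 18 irreducibles (= number of conjugacy classes). Their dimensions d_i satisfy sum d_i^2 = |G| = 36: 1 + 1 + 1 + 1 + 1 + 1 + 1 + 1 + 1 + 1 + 1 + 1 + 4 + 4 + 4 + 4 + 4 + 4 = 36. (For the product with Z/3Z: each of the 3 1-dim characters of Z/3Z tensors with each irrep of D_6, giving 3 copies of each D_6-dimension.)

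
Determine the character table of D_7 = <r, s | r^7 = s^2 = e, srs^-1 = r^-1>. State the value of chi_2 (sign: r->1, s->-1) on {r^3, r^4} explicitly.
Conjugacy classes: {e} of size 1, {r^1, r^6} of size 2, {r^2, r^5} of size 2, {r^3, r^4} of size 2, {s, sr, ..., sr^6} of size 7.
Character table:
  irrep \ class              {e} (size 1)  {r^1, r^6} (size 2)  {r^2, r^5} (size 2)  {r^3, r^4} (size 2)  {s, sr, ..., sr^6} (size 7)
  chi_1 (triv)               1             1                    1                    1                    1                          
  chi_2 (sign: r->1, s->-1)  1             1                    1                    1                    -1                         
  chi_3 (2d, j=1)            2             2*cos(2*pi/7)        -2*cos(3*pi/7)       -2*cos(pi/7)         0                          
  chi_4 (2d, j=2)            2             -2*cos(3*pi/7)       -2*cos(pi/7)         2*cos(2*pi/7)        0                          
  chi_5 (2d, j=3)            2             -2*cos(pi/7)         2*cos(2*pi/7)        -2*cos(3*pi/7)       0                          

Spot check: chi_2 (sign: r->1, s->-1) on {r^3, r^4} = 1.

Argument: D_7 has order 2*7 = 14 with 5 conjugacy classes, hence 5 irreducibles. Sum of squared dims 1 + 1 + 4 + 4 + 4 = 14 = |G|. Linear characters come from the abelianisation; the 2-dimensional irreps have character r^k -> 2*cos(2*pi*j*k/7), reflections -> 0.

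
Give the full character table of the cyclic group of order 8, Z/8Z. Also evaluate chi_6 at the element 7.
Character table of Z/8Z (irreps indexed chi_0,...,chi_7 with chi_k(m) = zeta_8^(k*m), zeta_8 = exp(2*pi*i/8)):
  irrep \ class  {0} (size 1)  {1} (size 1)    {2} (size 1)  {3} (size 1)    {4} (size 1)  {5} (size 1)    {6} (size 1)  {7} (size 1)  
  chi_0          1             1               1             1               1             1               1             1             
  chi_1          1             exp(I*pi/4)     I             exp(3*I*pi/4)   -1            exp(-3*I*pi/4)  -I            exp(-I*pi/4)  
  chi_2          1             I               -1            -I              1             I               -1            -I            
  chi_3          1             exp(3*I*pi/4)   -I            exp(I*pi/4)     -1            exp(-I*pi/4)    I             exp(-3*I*pi/4)
  chi_4          1             -1              1             -1              1             -1              1             -1            
  chi_5          1             exp(-3*I*pi/4)  I             exp(-I*pi/4)    -1            exp(I*pi/4)     -I            exp(3*I*pi/4) 
  chi_6          1             -I              -1            I               1             -I              -1            I             
  chi_7          1             exp(-I*pi/4)    -I            exp(-3*I*pi/4)  -1            exp(3*I*pi/4)   I             exp(I*pi/4)   

Spot check: chi_6(7) = zeta_8^(6*7) = zeta_8^42 = I.

Why: Z/8Z is abelian, so all 8 irreducible complex representations are 1-dimensional. They are given by chi_k(m) = zeta_8^(k*m) for k = 0,...,7. Row orthogonality: sum_m chi_k(m) conj(chi_l(m)) = 8 * [k = l].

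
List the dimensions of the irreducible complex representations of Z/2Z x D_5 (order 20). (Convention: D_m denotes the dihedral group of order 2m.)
Dimensions: 1, 1, 1, 1, 2, 2, 2, 2

Proof sketch: There are 8 irreducibles (= number of conjugacy classes). Their dimensions d_i satisfy sum d_i^2 = |G| = 20: 1 + 1 + 1 + 1 + 4 + 4 + 4 + 4 = 20. (For the product with Z/2Z: each of the 2 1-dim characters of Z/2Z tensors with each irrep of D_5, giving 2 copies of each D_5-dimension.)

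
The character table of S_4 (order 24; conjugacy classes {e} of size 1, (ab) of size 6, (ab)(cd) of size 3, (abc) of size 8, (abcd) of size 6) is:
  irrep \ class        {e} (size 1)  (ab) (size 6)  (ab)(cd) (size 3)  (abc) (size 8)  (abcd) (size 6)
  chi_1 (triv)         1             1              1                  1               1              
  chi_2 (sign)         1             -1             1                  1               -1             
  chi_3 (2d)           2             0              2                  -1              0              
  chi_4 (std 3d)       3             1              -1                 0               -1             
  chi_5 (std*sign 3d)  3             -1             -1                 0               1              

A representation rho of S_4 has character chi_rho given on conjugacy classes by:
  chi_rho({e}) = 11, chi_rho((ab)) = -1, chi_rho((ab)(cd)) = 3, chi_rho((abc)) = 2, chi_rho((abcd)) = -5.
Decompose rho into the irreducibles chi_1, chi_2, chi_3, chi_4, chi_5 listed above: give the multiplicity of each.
Multiplicities: chi_1: 0, chi_2: 3, chi_3: 1, chi_4: 2, chi_5: 0.

Details: Use <chi_rho, chi> = (1/|G|) sum_C |C| * chi_rho(C) * conj(chi(C)) with |G| = 24 for each irreducible chi in the table:
  <chi_rho, chi_1> = (1/24)[1*(11)*conj(1) + 6*(-1)*conj(1) + 3*(3)*conj(1) + 8*(2)*conj(1) + 6*(-5)*conj(1)]
      = (1/24)[(11) + (-6) + (9) + (16) + (-30)] = 0/24 = 0
  <chi_rho, chi_2> = (1/24)[1*(11)*conj(1) + 6*(-1)*conj(-1) + 3*(3)*conj(1) + 8*(2)*conj(1) + 6*(-5)*conj(-1)]
      = (1/24)[(11) + (6) + (9) + (16) + (30)] = 72/24 = 3
  <chi_rho, chi_3> = (1/24)[1*(11)*conj(2) + 6*(-1)*conj(0) + 3*(3)*conj(2) + 8*(2)*conj(-1) + 6*(-5)*conj(0)]
      = (1/24)[(22) + (0) + (18) + (-16) + (0)] = 24/24 = 1
  <chi_rho, chi_4> = (1/24)[1*(11)*conj(3) + 6*(-1)*conj(1) + 3*(3)*conj(-1) + 8*(2)*conj(0) + 6*(-5)*conj(-1)]
      = (1/24)[(33) + (-6) + (-9) + (0) + (30)] = 48/24 = 2
  <chi_rho, chi_5> = (1/24)[1*(11)*conj(3) + 6*(-1)*conj(-1) + 3*(3)*conj(-1) + 8*(2)*conj(0) + 6*(-5)*conj(1)]
      = (1/24)[(33) + (6) + (-9) + (0) + (-30)] = 0/24 = 0
Dimension check: dim(rho) = sum (mult * dim) = 0*1 + 3*1 + 1*2 + 2*3 + 0*3 = 11 = chi_rho(e) = 11.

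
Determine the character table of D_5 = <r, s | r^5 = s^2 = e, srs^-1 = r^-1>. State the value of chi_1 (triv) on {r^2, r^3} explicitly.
Conjugacy classes: {e} of size 1, {r^1, r^4} of size 2, {r^2, r^3} of size 2, {s, sr, ..., sr^4} of size 5.
Character table:
  irrep \ class              {e} (size 1)  {r^1, r^4} (size 2)  {r^2, r^3} (size 2)  {s, sr, ..., sr^4} (size 5)
  chi_1 (triv)               1             1                    1                    1                          
  chi_2 (sign: r->1, s->-1)  1             1                    1                    -1                         
  chi_3 (2d, j=1)            2             -1/2 + sqrt(5)/2     -sqrt(5)/2 - 1/2     0                          
  chi_4 (2d, j=2)            2             -sqrt(5)/2 - 1/2     -1/2 + sqrt(5)/2     0                          

Spot check: chi_1 (triv) on {r^2, r^3} = 1.

Explanation: D_5 has order 2*5 = 10 with 4 conjugacy classes, hence 4 irreducibles. Sum of squared dims 1 + 1 + 4 + 4 = 10 = |G|. Linear characters come from the abelianisation; the 2-dimensional irreps have character r^k -> 2*cos(2*pi*j*k/5), reflections -> 0.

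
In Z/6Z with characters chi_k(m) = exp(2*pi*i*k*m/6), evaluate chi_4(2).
chi_4(2) = zeta_6^8 = exp(2*I*pi/3)

Why: chi_4(2) = zeta_6^(4*2) = zeta_6^8. Since zeta_6^6 = 1, this equals zeta_6^2 = exp(2*pi*i*2/6) = exp(2*I*pi/3).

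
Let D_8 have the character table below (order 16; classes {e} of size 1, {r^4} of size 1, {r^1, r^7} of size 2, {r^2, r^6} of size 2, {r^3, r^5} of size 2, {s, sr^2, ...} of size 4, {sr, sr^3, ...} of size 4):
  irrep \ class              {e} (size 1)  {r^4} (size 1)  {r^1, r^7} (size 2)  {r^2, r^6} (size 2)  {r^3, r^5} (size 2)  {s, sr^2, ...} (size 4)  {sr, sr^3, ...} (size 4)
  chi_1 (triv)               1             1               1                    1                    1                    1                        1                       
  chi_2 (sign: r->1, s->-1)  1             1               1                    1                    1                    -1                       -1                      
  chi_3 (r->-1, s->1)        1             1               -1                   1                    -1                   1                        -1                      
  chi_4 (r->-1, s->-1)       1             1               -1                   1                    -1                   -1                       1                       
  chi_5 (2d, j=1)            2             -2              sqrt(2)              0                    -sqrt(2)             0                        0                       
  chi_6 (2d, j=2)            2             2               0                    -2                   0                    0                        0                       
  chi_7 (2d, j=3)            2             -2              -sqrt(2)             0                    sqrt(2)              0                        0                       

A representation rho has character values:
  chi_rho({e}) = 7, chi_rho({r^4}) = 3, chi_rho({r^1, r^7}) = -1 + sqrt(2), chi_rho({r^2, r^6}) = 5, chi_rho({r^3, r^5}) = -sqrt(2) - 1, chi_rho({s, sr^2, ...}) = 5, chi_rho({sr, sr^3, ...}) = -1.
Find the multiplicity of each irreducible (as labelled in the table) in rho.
Multiplicities: chi_1: 2, chi_2: 0, chi_3: 3, chi_4: 0, chi_5: 1, chi_6: 0, chi_7: 0.

Reasoning: Use <chi_rho, chi> = (1/|G|) sum_C |C| * chi_rho(C) * conj(chi(C)) with |G| = 16 for each irreducible chi in the table:
  <chi_rho, chi_1> = (1/16)[1*(7)*conj(1) + 1*(3)*conj(1) + 2*(-1 + sqrt(2))*conj(1) + 2*(5)*conj(1) + 2*(-sqrt(2) - 1)*conj(1) + 4*(5)*conj(1) + 4*(-1)*conj(1)]
      = (1/16)[(7) + (3) + (-2 + 2*sqrt(2)) + (10) + (-2*sqrt(2) - 2) + (20) + (-4)] = 32/16 = 2
  <chi_rho, chi_2> = (1/16)[1*(7)*conj(1) + 1*(3)*conj(1) + 2*(-1 + sqrt(2))*conj(1) + 2*(5)*conj(1) + 2*(-sqrt(2) - 1)*conj(1) + 4*(5)*conj(-1) + 4*(-1)*conj(-1)]
      = (1/16)[(7) + (3) + (-2 + 2*sqrt(2)) + (10) + (-2*sqrt(2) - 2) + (-20) + (4)] = 0/16 = 0
  <chi_rho, chi_3> = (1/16)[1*(7)*conj(1) + 1*(3)*conj(1) + 2*(-1 + sqrt(2))*conj(-1) + 2*(5)*conj(1) + 2*(-sqrt(2) - 1)*conj(-1) + 4*(5)*conj(1) + 4*(-1)*conj(-1)]
      = (1/16)[(7) + (3) + (2 - 2*sqrt(2)) + (10) + (2 + 2*sqrt(2)) + (20) + (4)] = 48/16 = 3
  <chi_rho, chi_4> = (1/16)[1*(7)*conj(1) + 1*(3)*conj(1) + 2*(-1 + sqrt(2))*conj(-1) + 2*(5)*conj(1) + 2*(-sqrt(2) - 1)*conj(-1) + 4*(5)*conj(-1) + 4*(-1)*conj(1)]
      = (1/16)[(7) + (3) + (2 - 2*sqrt(2)) + (10) + (2 + 2*sqrt(2)) + (-20) + (-4)] = 0/16 = 0
  <chi_rho, chi_5> = (1/16)[1*(7)*conj(2) + 1*(3)*conj(-2) + 2*(-1 + sqrt(2))*conj(sqrt(2)) + 2*(5)*conj(0) + 2*(-sqrt(2) - 1)*conj(-sqrt(2)) + 4*(5)*conj(0) + 4*(-1)*conj(0)]
      = (1/16)[(14) + (-6) + (4 - 2*sqrt(2)) + (0) + (2*sqrt(2) + 4) + (0) + (0)] = 16/16 = 1
  <chi_rho, chi_6> = (1/16)[1*(7)*conj(2) + 1*(3)*conj(2) + 2*(-1 + sqrt(2))*conj(0) + 2*(5)*conj(-2) + 2*(-sqrt(2) - 1)*conj(0) + 4*(5)*conj(0) + 4*(-1)*conj(0)]
      = (1/16)[(14) + (6) + (0) + (-20) + (0) + (0) + (0)] = 0/16 = 0
  <chi_rho, chi_7> = (1/16)[1*(7)*conj(2) + 1*(3)*conj(-2) + 2*(-1 + sqrt(2))*conj(-sqrt(2)) + 2*(5)*conj(0) + 2*(-sqrt(2) - 1)*conj(sqrt(2)) + 4*(5)*conj(0) + 4*(-1)*conj(0)]
      = (1/16)[(14) + (-6) + (-4 + 2*sqrt(2)) + (0) + (-4 - 2*sqrt(2)) + (0) + (0)] = 0/16 = 0
Dimension check: dim(rho) = sum (mult * dim) = 2*1 + 0*1 + 3*1 + 0*1 + 1*2 + 0*2 + 0*2 = 7 = chi_rho(e) = 7.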